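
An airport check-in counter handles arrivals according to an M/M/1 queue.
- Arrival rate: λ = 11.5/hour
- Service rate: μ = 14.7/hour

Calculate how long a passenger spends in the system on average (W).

First, compute utilization: ρ = λ/μ = 11.5/14.7 = 0.7823
For M/M/1: W = 1/(μ-λ)
W = 1/(14.7-11.5) = 1/3.20
W = 0.3125 hours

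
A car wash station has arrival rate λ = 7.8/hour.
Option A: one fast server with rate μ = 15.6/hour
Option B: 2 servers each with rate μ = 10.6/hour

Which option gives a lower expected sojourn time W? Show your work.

Option A: single server μ = 15.6 (M/M/1)
  ρ_A = 7.8/15.6 = 0.5000
  W_A = 1/(μ-λ) = 1/(15.6-7.8) = 1/7.80 = 0.1282

Option B: 2 servers μ = 10.6 (M/M/2)
  ρ_B = λ/(cμ) = 7.8/(2×10.6) = 0.3679
  Offered load a = λ/μ = cρ = 7.8/10.6 = 0.7358
  P₀ = [ Σₙ₌₀^1 aⁿ/n! + a^2/(2!(1-ρ)) ]⁻¹
  Σ = a^0/0! + a^1/1! = 1.0000 + 0.7358 = 1.7358
  a^2/(2!(1-ρ)) = 0.5415/(2 × 0.6321) = 0.4283
  P₀ = 1/(1.7358 + 0.4283) = 0.4621
  Lq = P₀·a^2·ρ / (2!(1-ρ)²) = 0.4621 × 0.5415 × 0.3679 / (2 × 0.3995) = 0.1152
  Wq_B = Lq/λ = 0.1152/7.8 = 0.01477
  W_B = Wq_B + 1/μ = 0.01477 + 0.09434 = 0.1091

Since W_B = 0.1091 < W_A = 0.1282, Option B (multiple servers) has the shorter time in system.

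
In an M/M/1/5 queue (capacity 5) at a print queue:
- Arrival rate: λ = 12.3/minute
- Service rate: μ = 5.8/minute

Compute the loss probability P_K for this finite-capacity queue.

ρ = λ/μ = 12.3/5.8 = 2.1207
P₀ = (1-ρ)/(1-ρ^(K+1)) = (1-2.1207)/(1-2.1207^6) = -1.1207/-89.9652 = 0.01246
P_K = P₀×ρ^K = 0.012457 × 2.1207^5 = 0.012457 × 42.8940 = 0.5343
Blocking probability = 53.43%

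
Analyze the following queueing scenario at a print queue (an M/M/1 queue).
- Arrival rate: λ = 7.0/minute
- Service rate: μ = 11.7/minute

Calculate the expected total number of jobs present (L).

ρ = λ/μ = 7.0/11.7 = 0.5983
For M/M/1: L = λ/(μ-λ)
L = 7.0/(11.7-7.0) = 7.0/4.70
L = 1.4894 jobs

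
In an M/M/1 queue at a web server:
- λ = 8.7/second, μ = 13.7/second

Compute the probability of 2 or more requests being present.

ρ = λ/μ = 8.7/13.7 = 0.63504
P(N ≥ n) = ρⁿ
P(N ≥ 2) = 0.63504^2
P(N ≥ 2) = 0.4033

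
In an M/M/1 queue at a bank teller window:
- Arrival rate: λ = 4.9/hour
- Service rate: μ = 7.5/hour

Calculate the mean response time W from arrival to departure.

First, compute utilization: ρ = λ/μ = 4.9/7.5 = 0.6533
For M/M/1: W = 1/(μ-λ)
W = 1/(7.5-4.9) = 1/2.60
W = 0.3846 hours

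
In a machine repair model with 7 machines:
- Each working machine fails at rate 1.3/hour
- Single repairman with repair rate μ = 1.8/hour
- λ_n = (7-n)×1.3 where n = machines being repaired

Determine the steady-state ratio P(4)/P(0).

P(4)/P(0) = ∏_{i=0}^{4-1} λ_i/μ_{i+1}
= (7-0)×1.3/1.8 × (7-1)×1.3/1.8 × (7-2)×1.3/1.8 × (7-3)×1.3/1.8
= 228.5402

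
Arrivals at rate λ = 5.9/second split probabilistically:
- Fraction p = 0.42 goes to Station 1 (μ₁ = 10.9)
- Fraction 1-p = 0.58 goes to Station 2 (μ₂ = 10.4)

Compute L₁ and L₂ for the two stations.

Effective rates: λ₁ = 5.9×0.42 = 2.478, λ₂ = 5.9×0.58 = 3.422
Station 1: ρ₁ = 2.478/10.9 = 0.2273, L₁ = ρ₁/(1-ρ₁) = 0.2273/(1-0.2273) = 0.2942
Station 2: ρ₂ = 3.422/10.4 = 0.32904, L₂ = ρ₂/(1-ρ₂) = 0.32904/(1-0.32904) = 0.4904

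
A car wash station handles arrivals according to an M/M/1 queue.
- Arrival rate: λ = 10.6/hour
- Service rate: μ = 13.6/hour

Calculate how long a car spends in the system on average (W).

First, compute utilization: ρ = λ/μ = 10.6/13.6 = 0.7794
For M/M/1: W = 1/(μ-λ)
W = 1/(13.6-10.6) = 1/3.00
W = 0.3333 hours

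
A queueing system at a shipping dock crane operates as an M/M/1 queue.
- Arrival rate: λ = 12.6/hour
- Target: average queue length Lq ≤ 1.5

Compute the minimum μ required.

For M/M/1: Lq = λ²/(μ(μ-λ))
Need Lq ≤ 1.5, i.e. μ(μ-λ) ≥ λ²/1.5
μ² - 12.6μ - 158.76/1.5 ≥ 0  →  μ² - 12.6μ - 105.8400 ≥ 0
Quadratic formula (positive root): μ = [λ + √(λ² + 4×105.8400)]/2
Discriminant: 158.76 + 4×105.8400 = 582.1200, √582.1200 = 24.1272
μ ≥ (12.6 + 24.1272)/2 = 18.3636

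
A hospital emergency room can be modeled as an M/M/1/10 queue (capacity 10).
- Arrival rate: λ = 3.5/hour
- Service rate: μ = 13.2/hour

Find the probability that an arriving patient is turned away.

ρ = λ/μ = 3.5/13.2 = 0.265152
P₀ = (1-ρ)/(1-ρ^(K+1)) = (1-0.265152)/(1-0.265152^11) = 0.7348/1.0000 = 0.7348
P_K = P₀×ρ^K = 0.7348 × 0.265152^10 = 0.7348 × 0.000001718 = 0.000001262
Blocking probability = 0.0001262%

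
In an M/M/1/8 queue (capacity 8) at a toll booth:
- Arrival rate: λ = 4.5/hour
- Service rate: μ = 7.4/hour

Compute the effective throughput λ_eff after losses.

ρ = λ/μ = 4.5/7.4 = 0.60811
P₀ = (1-ρ)/(1-ρ^(K+1)) = (1-0.60811)/(1-0.60811^9) = 0.3919/0.9886 = 0.3964
P_K = P₀×ρ^K = 0.3964 × 0.60811^8 = 0.3964 × 0.01870 = 0.007413
λ_eff = λ(1-P_K) = 4.5 × (1 - 0.007413) = 4.5 × 0.992587 = 4.4666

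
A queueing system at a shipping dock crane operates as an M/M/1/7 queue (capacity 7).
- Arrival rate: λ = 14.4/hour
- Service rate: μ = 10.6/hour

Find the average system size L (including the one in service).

ρ = λ/μ = 14.4/10.6 = 1.3585
P₀ = (1-ρ)/(1-ρ^(K+1)) = (1-1.3585)/(1-1.3585^8) = -0.3585/-10.6005 = 0.03382
P_K = P₀×ρ^K = 0.03382 × 1.3585^7 = 0.03382 × 8.5392 = 0.2888
L = ρ[1 - (K+1)ρ^K + Kρ^(K+1)] / [(1-ρ)(1-ρ^(K+1))]
L = 1.3585 × (1 - 8×8.5392 + 7×11.6005) / ((1 - 1.3585) × (1 - 11.6005)) = 4.9653 containers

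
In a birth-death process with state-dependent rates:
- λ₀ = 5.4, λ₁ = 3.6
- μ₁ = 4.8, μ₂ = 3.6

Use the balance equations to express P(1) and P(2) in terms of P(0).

Balance equations:
State 0: λ₀P₀ = μ₁P₁ → P₁ = (λ₀/μ₁)P₀ = (5.4/4.8)P₀ = 1.1250P₀
State 1: P₂ = (λ₀λ₁)/(μ₁μ₂)P₀ = (5.4×3.6)/(4.8×3.6)P₀ = 1.1250P₀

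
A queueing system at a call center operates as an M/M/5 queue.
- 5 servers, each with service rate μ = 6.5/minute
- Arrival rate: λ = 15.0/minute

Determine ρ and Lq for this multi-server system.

Traffic intensity: ρ = λ/(cμ) = 15.0/(5×6.5) = 0.4615
Since ρ = 0.4615 < 1, system is stable.
Offered load a = λ/μ = cρ = 15.0/6.5 = 2.3077
P₀ = [ Σₙ₌₀^4 aⁿ/n! + a^5/(5!(1-ρ)) ]⁻¹
Σ = a^0/0! + a^1/1! + a^2/2! + a^3/3! + a^4/4! = 1.0000 + 2.3077 + 2.6627 + 2.0482 + 1.1817 = 9.2003
a^5/(5!(1-ρ)) = 65.4470/(120 × 0.53846) = 1.0129
P₀ = 1/(9.2003 + 1.0129) = 0.09791
Lq = P₀·a^5·ρ / (5!(1-ρ)²) = 0.0979124 × 65.4470 × 0.461538 / (120 × 0.289941) = 0.08500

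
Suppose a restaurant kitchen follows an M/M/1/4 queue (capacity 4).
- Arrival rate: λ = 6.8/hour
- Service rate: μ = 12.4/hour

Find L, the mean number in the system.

ρ = λ/μ = 6.8/12.4 = 0.54839
P₀ = (1-ρ)/(1-ρ^(K+1)) = (1-0.54839)/(1-0.54839^5) = 0.4516/0.9504 = 0.4752
P_K = P₀×ρ^K = 0.47518 × 0.54839^4 = 0.47518 × 0.090439 = 0.04297
L = ρ[1 - (K+1)ρ^K + Kρ^(K+1)] / [(1-ρ)(1-ρ^(K+1))]
L = 0.54839 × (1 - 5×0.09044 + 4×0.04960) / ((1 - 0.54839) × (1 - 0.04960)) = 0.9534 orders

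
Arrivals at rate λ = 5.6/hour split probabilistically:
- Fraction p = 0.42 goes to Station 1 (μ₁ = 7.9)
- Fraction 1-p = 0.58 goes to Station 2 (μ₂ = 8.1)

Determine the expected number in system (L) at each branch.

Effective rates: λ₁ = 5.6×0.42 = 2.352, λ₂ = 5.6×0.58 = 3.248
Station 1: ρ₁ = 2.352/7.9 = 0.2977, L₁ = ρ₁/(1-ρ₁) = 0.2977/(1-0.2977) = 0.4239
Station 2: ρ₂ = 3.248/8.1 = 0.4010, L₂ = ρ₂/(1-ρ₂) = 0.4010/(1-0.4010) = 0.6694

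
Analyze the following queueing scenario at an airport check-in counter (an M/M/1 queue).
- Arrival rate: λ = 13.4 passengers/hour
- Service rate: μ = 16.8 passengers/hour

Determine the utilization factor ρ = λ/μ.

Server utilization: ρ = λ/μ
ρ = 13.4/16.8 = 0.7976
The server is busy 79.76% of the time.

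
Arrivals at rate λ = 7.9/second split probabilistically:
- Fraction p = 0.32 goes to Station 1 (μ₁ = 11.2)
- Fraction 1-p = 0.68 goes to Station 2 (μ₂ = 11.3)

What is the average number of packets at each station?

Effective rates: λ₁ = 7.9×0.32 = 2.528, λ₂ = 7.9×0.68 = 5.372
Station 1: ρ₁ = 2.528/11.2 = 0.2257, L₁ = ρ₁/(1-ρ₁) = 0.2257/(1-0.2257) = 0.2915
Station 2: ρ₂ = 5.372/11.3 = 0.4754, L₂ = ρ₂/(1-ρ₂) = 0.4754/(1-0.4754) = 0.9062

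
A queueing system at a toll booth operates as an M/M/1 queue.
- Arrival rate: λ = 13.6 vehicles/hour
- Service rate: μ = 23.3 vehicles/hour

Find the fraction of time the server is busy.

Server utilization: ρ = λ/μ
ρ = 13.6/23.3 = 0.5837
The server is busy 58.37% of the time.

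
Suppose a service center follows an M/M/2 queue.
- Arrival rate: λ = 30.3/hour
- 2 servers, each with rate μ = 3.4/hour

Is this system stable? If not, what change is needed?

Stability requires ρ = λ/(cμ) < 1
ρ = 30.3/(2 × 3.4) = 30.3/6.80 = 4.4559
Since 4.4559 ≥ 1, the system is UNSTABLE.
Need c > λ/μ = 30.3/3.4 = 8.91.
Minimum servers needed: c = 9.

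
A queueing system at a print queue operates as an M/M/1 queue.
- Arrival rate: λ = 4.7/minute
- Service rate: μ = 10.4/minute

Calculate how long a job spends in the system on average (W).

First, compute utilization: ρ = λ/μ = 4.7/10.4 = 0.4519
For M/M/1: W = 1/(μ-λ)
W = 1/(10.4-4.7) = 1/5.70
W = 0.1754 minutes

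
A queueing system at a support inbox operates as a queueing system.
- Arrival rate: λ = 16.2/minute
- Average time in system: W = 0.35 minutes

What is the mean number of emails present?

Little's Law: L = λW
L = 16.2 × 0.35 = 5.6700 emails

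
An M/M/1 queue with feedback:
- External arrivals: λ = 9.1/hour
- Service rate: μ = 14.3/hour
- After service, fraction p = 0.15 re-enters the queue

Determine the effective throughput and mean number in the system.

Effective arrival rate: λ_eff = λ/(1-p) = 9.1/(1-0.15) = 9.1/0.85 = 10.7059
ρ = λ_eff/μ = 10.7059/14.3 = 0.74866
L = ρ/(1-ρ) = 0.74866/(1-0.74866) = 2.9787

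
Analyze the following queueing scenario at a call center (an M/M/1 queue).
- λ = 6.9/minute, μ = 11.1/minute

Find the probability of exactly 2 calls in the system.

ρ = λ/μ = 6.9/11.1 = 0.6216
P(n) = (1-ρ)ρⁿ
P(2) = (1-0.6216) × 0.6216^2
P(2) = 0.3784 × 0.3864
P(2) = 0.1462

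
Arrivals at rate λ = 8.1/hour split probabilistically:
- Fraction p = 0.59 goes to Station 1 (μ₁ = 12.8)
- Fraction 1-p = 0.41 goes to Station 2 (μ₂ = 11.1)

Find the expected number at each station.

Effective rates: λ₁ = 8.1×0.59 = 4.779, λ₂ = 8.1×0.41 = 3.321
Station 1: ρ₁ = 4.779/12.8 = 0.37336, L₁ = ρ₁/(1-ρ₁) = 0.37336/(1-0.37336) = 0.5958
Station 2: ρ₂ = 3.321/11.1 = 0.2992, L₂ = ρ₂/(1-ρ₂) = 0.2992/(1-0.2992) = 0.4269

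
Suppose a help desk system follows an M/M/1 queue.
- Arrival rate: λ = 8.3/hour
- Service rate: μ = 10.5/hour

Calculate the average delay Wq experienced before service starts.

First, compute utilization: ρ = λ/μ = 8.3/10.5 = 0.7905
For M/M/1: Wq = λ/(μ(μ-λ))
Wq = 8.3/(10.5 × (10.5-8.3))
Wq = 8.3/(10.5 × 2.20)
Wq = 0.3593 hours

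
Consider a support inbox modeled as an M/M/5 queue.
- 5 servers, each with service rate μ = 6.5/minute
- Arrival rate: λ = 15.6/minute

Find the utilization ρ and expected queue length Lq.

Traffic intensity: ρ = λ/(cμ) = 15.6/(5×6.5) = 0.4800
Since ρ = 0.4800 < 1, system is stable.
Offered load a = λ/μ = cρ = 15.6/6.5 = 2.4000
P₀ = [ Σₙ₌₀^4 aⁿ/n! + a^5/(5!(1-ρ)) ]⁻¹
Σ = a^0/0! + a^1/1! + a^2/2! + a^3/3! + a^4/4! = 1.0000 + 2.4000 + 2.8800 + 2.3040 + 1.3824 = 9.9664
a^5/(5!(1-ρ)) = 79.6262/(120 × 0.5200) = 1.2761
P₀ = 1/(9.9664 + 1.2761) = 0.08895
Lq = P₀·a^5·ρ / (5!(1-ρ)²) = 0.08895 × 79.6262 × 0.4800 / (120 × 0.2704) = 0.1048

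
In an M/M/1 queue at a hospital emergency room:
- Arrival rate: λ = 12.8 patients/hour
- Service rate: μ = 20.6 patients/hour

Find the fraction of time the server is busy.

Server utilization: ρ = λ/μ
ρ = 12.8/20.6 = 0.6214
The server is busy 62.14% of the time.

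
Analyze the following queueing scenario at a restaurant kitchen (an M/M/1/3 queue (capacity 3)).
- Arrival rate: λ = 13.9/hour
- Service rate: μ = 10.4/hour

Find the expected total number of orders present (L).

ρ = λ/μ = 13.9/10.4 = 1.3365
P₀ = (1-ρ)/(1-ρ^(K+1)) = (1-1.3365)/(1-1.3365^4) = -0.3365/-2.1906 = 0.1536
P_K = P₀×ρ^K = 0.1536 × 1.3365^3 = 0.1536 × 2.3873 = 0.3667
L = ρ[1 - (K+1)ρ^K + Kρ^(K+1)] / [(1-ρ)(1-ρ^(K+1))]
L = 1.3365 × (1 - 4×2.38730 + 3×3.19063) / ((1 - 1.3365) × (1 - 3.19063)) = 1.8542 orders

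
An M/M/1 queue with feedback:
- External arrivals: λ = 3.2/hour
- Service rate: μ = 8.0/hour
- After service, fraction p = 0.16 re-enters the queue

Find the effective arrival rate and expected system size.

Effective arrival rate: λ_eff = λ/(1-p) = 3.2/(1-0.16) = 3.2/0.84 = 3.8095
ρ = λ_eff/μ = 3.8095/8.0 = 0.4762
L = ρ/(1-ρ) = 0.4762/(1-0.4762) = 0.9091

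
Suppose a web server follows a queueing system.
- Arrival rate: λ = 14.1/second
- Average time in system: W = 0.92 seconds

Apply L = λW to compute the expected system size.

Little's Law: L = λW
L = 14.1 × 0.92 = 12.9720 requests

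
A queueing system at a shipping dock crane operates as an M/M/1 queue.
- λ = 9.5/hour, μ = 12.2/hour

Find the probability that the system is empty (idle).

ρ = λ/μ = 9.5/12.2 = 0.7787
P(0) = 1 - ρ = 1 - 0.7787 = 0.2213
The server is idle 22.13% of the time.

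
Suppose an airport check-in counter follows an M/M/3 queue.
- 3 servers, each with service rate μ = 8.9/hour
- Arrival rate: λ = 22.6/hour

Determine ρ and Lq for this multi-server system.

Traffic intensity: ρ = λ/(cμ) = 22.6/(3×8.9) = 0.8464
Since ρ = 0.8464 < 1, system is stable.
Offered load a = λ/μ = cρ = 22.6/8.9 = 2.5393
P₀ = [ Σₙ₌₀^2 aⁿ/n! + a^3/(3!(1-ρ)) ]⁻¹
Σ = a^0/0! + a^1/1! + a^2/2! = 1.0000 + 2.5393 + 3.2241 = 6.7634
a^3/(3!(1-ρ)) = 16.3740/(6 × 0.153558) = 17.7718
P₀ = 1/(6.7634 + 17.7718) = 0.04076
Lq = P₀·a^3·ρ / (3!(1-ρ)²) = 0.04076 × 16.3740 × 0.8464 / (6 × 0.02358) = 3.9927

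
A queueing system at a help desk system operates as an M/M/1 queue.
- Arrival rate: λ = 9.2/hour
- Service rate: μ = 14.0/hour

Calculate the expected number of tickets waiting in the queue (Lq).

ρ = λ/μ = 9.2/14.0 = 0.6571
For M/M/1: Lq = λ²/(μ(μ-λ))
Lq = 84.64/(14.0 × 4.80)
Lq = 1.2595 tickets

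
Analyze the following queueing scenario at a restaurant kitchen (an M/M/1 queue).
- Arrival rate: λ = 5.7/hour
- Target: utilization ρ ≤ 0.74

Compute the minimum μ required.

ρ = λ/μ, so μ = λ/ρ
μ ≥ 5.7/0.74 = 7.7027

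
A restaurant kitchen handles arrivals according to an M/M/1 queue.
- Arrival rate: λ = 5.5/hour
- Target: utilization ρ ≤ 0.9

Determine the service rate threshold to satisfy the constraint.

ρ = λ/μ, so μ = λ/ρ
μ ≥ 5.5/0.9 = 6.1111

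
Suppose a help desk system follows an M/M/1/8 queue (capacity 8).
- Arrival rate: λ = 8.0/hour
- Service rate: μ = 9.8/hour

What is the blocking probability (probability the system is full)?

ρ = λ/μ = 8.0/9.8 = 0.816327
P₀ = (1-ρ)/(1-ρ^(K+1)) = (1-0.816327)/(1-0.816327^9) = 0.18367/0.83902 = 0.2189
P_K = P₀×ρ^K = 0.2189 × 0.816327^8 = 0.2189 × 0.1972 = 0.04317
Blocking probability = 4.32%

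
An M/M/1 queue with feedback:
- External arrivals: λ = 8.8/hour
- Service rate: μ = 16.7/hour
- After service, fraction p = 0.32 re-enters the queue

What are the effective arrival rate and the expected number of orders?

Effective arrival rate: λ_eff = λ/(1-p) = 8.8/(1-0.32) = 8.8/0.68 = 12.9412
ρ = λ_eff/μ = 12.9412/16.7 = 0.77492
L = ρ/(1-ρ) = 0.77492/(1-0.77492) = 3.4429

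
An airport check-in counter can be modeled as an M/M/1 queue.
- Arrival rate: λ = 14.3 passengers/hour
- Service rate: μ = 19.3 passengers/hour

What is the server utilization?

Server utilization: ρ = λ/μ
ρ = 14.3/19.3 = 0.7409
The server is busy 74.09% of the time.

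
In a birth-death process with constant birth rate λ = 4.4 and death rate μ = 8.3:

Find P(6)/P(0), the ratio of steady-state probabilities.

For constant rates: P(n)/P(0) = (λ/μ)^n
P(6)/P(0) = (4.4/8.3)^6 = 0.5301^6 = 0.02219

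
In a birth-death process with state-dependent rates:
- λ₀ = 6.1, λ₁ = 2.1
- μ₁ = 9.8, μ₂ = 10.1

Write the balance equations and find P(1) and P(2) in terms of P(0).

Balance equations:
State 0: λ₀P₀ = μ₁P₁ → P₁ = (λ₀/μ₁)P₀ = (6.1/9.8)P₀ = 0.6224P₀
State 1: P₂ = (λ₀λ₁)/(μ₁μ₂)P₀ = (6.1×2.1)/(9.8×10.1)P₀ = 0.1294P₀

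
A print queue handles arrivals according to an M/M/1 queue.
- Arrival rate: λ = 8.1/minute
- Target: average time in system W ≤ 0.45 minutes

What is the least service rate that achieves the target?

For M/M/1: W = 1/(μ-λ)
Need W ≤ 0.45, so 1/(μ-λ) ≤ 0.45
μ - λ ≥ 1/0.45 = 2.2222
μ ≥ 8.1 + 2.2222 = 10.3222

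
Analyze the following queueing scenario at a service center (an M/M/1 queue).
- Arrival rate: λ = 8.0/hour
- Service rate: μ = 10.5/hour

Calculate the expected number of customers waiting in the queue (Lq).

ρ = λ/μ = 8.0/10.5 = 0.7619
For M/M/1: Lq = λ²/(μ(μ-λ))
Lq = 64.00/(10.5 × 2.50)
Lq = 2.4381 customers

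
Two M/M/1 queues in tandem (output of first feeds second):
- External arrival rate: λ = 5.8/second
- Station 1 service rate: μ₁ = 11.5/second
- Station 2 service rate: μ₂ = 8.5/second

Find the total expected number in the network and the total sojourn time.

By Jackson's theorem, each station behaves as independent M/M/1.
Station 1: ρ₁ = 5.8/11.5 = 0.5043, L₁ = ρ₁/(1-ρ₁) = λ/(μ₁-λ) = 5.8/5.70 = 1.01754
Station 2: ρ₂ = 5.8/8.5 = 0.6824, L₂ = ρ₂/(1-ρ₂) = λ/(μ₂-λ) = 5.8/2.70 = 2.14815
Total: L = L₁ + L₂ = 1.01754 + 2.14815 = 3.1657
W = L/λ = 3.1657/5.8 = 0.5458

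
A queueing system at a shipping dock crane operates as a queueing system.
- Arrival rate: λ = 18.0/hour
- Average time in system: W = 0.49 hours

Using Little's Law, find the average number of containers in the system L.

Little's Law: L = λW
L = 18.0 × 0.49 = 8.8200 containers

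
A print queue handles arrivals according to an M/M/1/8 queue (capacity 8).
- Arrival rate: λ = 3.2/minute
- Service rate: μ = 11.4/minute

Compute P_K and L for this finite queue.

ρ = λ/μ = 3.2/11.4 = 0.280702
P₀ = (1-ρ)/(1-ρ^(K+1)) = (1-0.280702)/(1-0.280702^9) = 0.7193/1.0000 = 0.7193
P_K = P₀×ρ^K = 0.71931 × 0.280702^8 = 0.71931 × 0.000038545 = 0.00002773
Blocking probability P_8 = 0.00002773 (0.002773%)
L = ρ[1 - (K+1)ρ^K + Kρ^(K+1)] / [(1-ρ)(1-ρ^(K+1))]
L = 0.280702 × (1 - 9×0.00003854 + 8×0.00001082) / ((1 - 0.280702) × (1 - 0.00001082)) = 0.3901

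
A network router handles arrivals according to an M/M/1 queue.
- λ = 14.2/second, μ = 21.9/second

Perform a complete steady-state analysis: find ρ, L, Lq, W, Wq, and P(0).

Step 1: ρ = λ/μ = 14.2/21.9 = 0.6484
Step 2: L = λ/(μ-λ) = 14.2/7.70 = 1.8442
Step 3: Lq = λ²/(μ(μ-λ)) = 201.64/(21.9×7.70) = 1.1958
Step 4: W = 1/(μ-λ) = 1/7.70 = 0.12987
Step 5: Wq = λ/(μ(μ-λ)) = 14.2/(21.9×7.70) = 0.08421
Step 6: P(0) = 1-ρ = 0.3516
Verify: L = λW = 14.2×0.12987 = 1.8442 ✔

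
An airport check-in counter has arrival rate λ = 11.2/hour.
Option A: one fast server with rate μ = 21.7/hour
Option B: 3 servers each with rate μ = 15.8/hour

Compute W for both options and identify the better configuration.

Option A: single server μ = 21.7 (M/M/1)
  ρ_A = 11.2/21.7 = 0.5161
  W_A = 1/(μ-λ) = 1/(21.7-11.2) = 1/10.50 = 0.09524

Option B: 3 servers μ = 15.8 (M/M/3)
  ρ_B = λ/(cμ) = 11.2/(3×15.8) = 0.2363
  Offered load a = λ/μ = cρ = 11.2/15.8 = 0.7089
  P₀ = [ Σₙ₌₀^2 aⁿ/n! + a^3/(3!(1-ρ)) ]⁻¹
  Σ = a^0/0! + a^1/1! + a^2/2! = 1.0000 + 0.7089 + 0.2512 = 1.9601
  a^3/(3!(1-ρ)) = 0.35619/(6 × 0.76371) = 0.07773
  P₀ = 1/(1.9601 + 0.07773) = 0.4907
  Lq = P₀·a^3·ρ / (3!(1-ρ)²) = 0.4907 × 0.3562 × 0.2363 / (6 × 0.5833) = 0.01180
  Wq_B = Lq/λ = 0.01180/11.2 = 0.001054
  W_B = Wq_B + 1/μ = 0.001054 + 0.06329 = 0.06434

Since W_B = 0.06434 < W_A = 0.09524, Option B (multiple servers) has the shorter time in system.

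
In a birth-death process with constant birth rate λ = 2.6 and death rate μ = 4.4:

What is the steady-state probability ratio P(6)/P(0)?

For constant rates: P(n)/P(0) = (λ/μ)^n
P(6)/P(0) = (2.6/4.4)^6 = 0.5909^6 = 0.04257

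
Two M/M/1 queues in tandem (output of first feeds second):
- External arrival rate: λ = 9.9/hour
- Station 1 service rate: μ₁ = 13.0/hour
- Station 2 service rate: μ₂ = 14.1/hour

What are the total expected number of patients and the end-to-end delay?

By Jackson's theorem, each station behaves as independent M/M/1.
Station 1: ρ₁ = 9.9/13.0 = 0.7615, L₁ = ρ₁/(1-ρ₁) = λ/(μ₁-λ) = 9.9/3.10 = 3.19355
Station 2: ρ₂ = 9.9/14.1 = 0.7021, L₂ = ρ₂/(1-ρ₂) = λ/(μ₂-λ) = 9.9/4.20 = 2.35714
Total: L = L₁ + L₂ = 3.19355 + 2.35714 = 5.5507
W = L/λ = 5.5507/9.9 = 0.5607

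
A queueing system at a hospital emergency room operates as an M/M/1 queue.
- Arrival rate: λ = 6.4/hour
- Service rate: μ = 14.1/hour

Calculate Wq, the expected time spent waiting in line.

First, compute utilization: ρ = λ/μ = 6.4/14.1 = 0.4539
For M/M/1: Wq = λ/(μ(μ-λ))
Wq = 6.4/(14.1 × (14.1-6.4))
Wq = 6.4/(14.1 × 7.70)
Wq = 0.05895 hours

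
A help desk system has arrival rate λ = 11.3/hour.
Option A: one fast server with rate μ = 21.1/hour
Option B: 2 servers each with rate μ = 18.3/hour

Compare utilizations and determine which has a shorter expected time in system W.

Option A: single server μ = 21.1 (M/M/1)
  ρ_A = 11.3/21.1 = 0.5355
  W_A = 1/(μ-λ) = 1/(21.1-11.3) = 1/9.80 = 0.1020

Option B: 2 servers μ = 18.3 (M/M/2)
  ρ_B = λ/(cμ) = 11.3/(2×18.3) = 0.3087
  Offered load a = λ/μ = cρ = 11.3/18.3 = 0.6175
  P₀ = [ Σₙ₌₀^1 aⁿ/n! + a^2/(2!(1-ρ)) ]⁻¹
  Σ = a^0/0! + a^1/1! = 1.0000 + 0.6175 = 1.6175
  a^2/(2!(1-ρ)) = 0.3813/(2 × 0.6913) = 0.2758
  P₀ = 1/(1.6175 + 0.2758) = 0.5282
  Lq = P₀·a^2·ρ / (2!(1-ρ)²) = 0.5282 × 0.3813 × 0.3087 / (2 × 0.4778) = 0.06506
  Wq_B = Lq/λ = 0.06506/11.3 = 0.005758
  W_B = Wq_B + 1/μ = 0.005758 + 0.05464 = 0.06040

Since W_B = 0.06040 < W_A = 0.1020, Option B (multiple servers) has the shorter time in system.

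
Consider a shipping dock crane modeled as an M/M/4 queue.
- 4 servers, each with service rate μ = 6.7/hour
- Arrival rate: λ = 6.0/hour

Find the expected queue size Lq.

Traffic intensity: ρ = λ/(cμ) = 6.0/(4×6.7) = 0.2239
Since ρ = 0.2239 < 1, system is stable.
Offered load a = λ/μ = cρ = 6.0/6.7 = 0.8955
P₀ = [ Σₙ₌₀^3 aⁿ/n! + a^4/(4!(1-ρ)) ]⁻¹
Σ = a^0/0! + a^1/1! + a^2/2! + a^3/3! = 1.0000 + 0.8955 + 0.4010 + 0.1197 = 2.4162
a^4/(4!(1-ρ)) = 0.6431/(24 × 0.7761) = 0.03453
P₀ = 1/(2.4162 + 0.03453) = 0.4080
Lq = P₀·a^4·ρ / (4!(1-ρ)²) = 0.40804 × 0.64314 × 0.22388 / (24 × 0.60236) = 0.004064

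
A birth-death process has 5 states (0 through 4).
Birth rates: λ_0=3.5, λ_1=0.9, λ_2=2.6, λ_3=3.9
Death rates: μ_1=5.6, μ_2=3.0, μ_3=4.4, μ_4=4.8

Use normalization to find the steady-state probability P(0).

Ratios P(n)/P(0) = (λ₀···λₙ₋₁)/(μ₁···μₙ):
P(1)/P(0) = (3.5)/(5.6) = 0.6250
P(2)/P(0) = (3.5×0.9)/(5.6×3.0) = 0.1875
P(3)/P(0) = (3.5×0.9×2.6)/(5.6×3.0×4.4) = 0.1108
P(4)/P(0) = (3.5×0.9×2.6×3.9)/(5.6×3.0×4.4×4.8) = 0.09002

Normalization: ∑ P(n) = 1
P(0) × (1.0000 + 0.6250 + 0.1875 + 0.1108 + 0.09002) = 1
P(0) × 2.0133 = 1
P(0) = 1/2.0133 = 0.4967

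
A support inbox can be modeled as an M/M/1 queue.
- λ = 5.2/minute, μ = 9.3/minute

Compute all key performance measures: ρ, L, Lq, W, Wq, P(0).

Step 1: ρ = λ/μ = 5.2/9.3 = 0.5591
Step 2: L = λ/(μ-λ) = 5.2/4.10 = 1.2683
Step 3: Lq = λ²/(μ(μ-λ)) = 27.04/(9.3×4.10) = 0.7092
Step 4: W = 1/(μ-λ) = 1/4.10 = 0.2439
Step 5: Wq = λ/(μ(μ-λ)) = 5.2/(9.3×4.10) = 0.1364
Step 6: P(0) = 1-ρ = 0.4409
Verify: L = λW = 5.2×0.2439 = 1.2683 ✔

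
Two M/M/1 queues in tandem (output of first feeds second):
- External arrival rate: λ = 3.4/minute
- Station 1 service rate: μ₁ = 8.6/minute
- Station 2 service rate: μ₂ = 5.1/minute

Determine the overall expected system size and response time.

By Jackson's theorem, each station behaves as independent M/M/1.
Station 1: ρ₁ = 3.4/8.6 = 0.3953, L₁ = ρ₁/(1-ρ₁) = λ/(μ₁-λ) = 3.4/5.20 = 0.6538
Station 2: ρ₂ = 3.4/5.1 = 0.6667, L₂ = ρ₂/(1-ρ₂) = λ/(μ₂-λ) = 3.4/1.70 = 2.0000
Total: L = L₁ + L₂ = 0.6538 + 2.0000 = 2.6538
W = L/λ = 2.6538/3.4 = 0.7805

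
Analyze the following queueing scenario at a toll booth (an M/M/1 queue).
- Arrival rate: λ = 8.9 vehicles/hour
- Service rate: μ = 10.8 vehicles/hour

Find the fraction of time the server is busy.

Server utilization: ρ = λ/μ
ρ = 8.9/10.8 = 0.8241
The server is busy 82.41% of the time.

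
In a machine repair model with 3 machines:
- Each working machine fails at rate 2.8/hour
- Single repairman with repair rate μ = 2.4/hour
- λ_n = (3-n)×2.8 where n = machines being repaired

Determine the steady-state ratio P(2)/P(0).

P(2)/P(0) = ∏_{i=0}^{2-1} λ_i/μ_{i+1}
= (3-0)×2.8/2.4 × (3-1)×2.8/2.4
= 8.1667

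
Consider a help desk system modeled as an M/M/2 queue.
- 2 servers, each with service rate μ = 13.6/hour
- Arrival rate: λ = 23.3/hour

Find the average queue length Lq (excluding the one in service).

Traffic intensity: ρ = λ/(cμ) = 23.3/(2×13.6) = 0.8566
Since ρ = 0.8566 < 1, system is stable.
Offered load a = λ/μ = cρ = 23.3/13.6 = 1.7132
P₀ = [ Σₙ₌₀^1 aⁿ/n! + a^2/(2!(1-ρ)) ]⁻¹
Σ = a^0/0! + a^1/1! = 1.0000 + 1.7132 = 2.7132
a^2/(2!(1-ρ)) = 2.93518/(2 × 0.143382) = 10.2355
P₀ = 1/(2.7132 + 10.2355) = 0.07723
Lq = P₀·a^2·ρ / (2!(1-ρ)²) = 0.0772277 × 2.93518 × 0.856618 / (2 × 0.0205585) = 4.7225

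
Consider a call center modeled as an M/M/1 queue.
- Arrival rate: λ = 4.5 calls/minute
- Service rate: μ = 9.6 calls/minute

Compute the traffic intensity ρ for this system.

Server utilization: ρ = λ/μ
ρ = 4.5/9.6 = 0.4688
The server is busy 46.88% of the time.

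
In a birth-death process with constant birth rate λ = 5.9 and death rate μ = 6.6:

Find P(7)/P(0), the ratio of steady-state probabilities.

For constant rates: P(n)/P(0) = (λ/μ)^n
P(7)/P(0) = (5.9/6.6)^7 = 0.89394^7 = 0.4562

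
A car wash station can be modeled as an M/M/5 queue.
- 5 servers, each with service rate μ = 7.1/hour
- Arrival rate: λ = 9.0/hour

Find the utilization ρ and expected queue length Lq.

Traffic intensity: ρ = λ/(cμ) = 9.0/(5×7.1) = 0.2535
Since ρ = 0.2535 < 1, system is stable.
Offered load a = λ/μ = cρ = 9.0/7.1 = 1.2676
P₀ = [ Σₙ₌₀^4 aⁿ/n! + a^5/(5!(1-ρ)) ]⁻¹
Σ = a^0/0! + a^1/1! + a^2/2! + a^3/3! + a^4/4! = 1.0000 + 1.2676 + 0.8034 + 0.3395 + 0.1076 = 3.5181
a^5/(5!(1-ρ)) = 3.2728/(120 × 0.74648) = 0.03654
P₀ = 1/(3.5181 + 0.03654) = 0.2813
Lq = P₀·a^5·ρ / (5!(1-ρ)²) = 0.28133 × 3.2728 × 0.25352 / (120 × 0.55723) = 0.003491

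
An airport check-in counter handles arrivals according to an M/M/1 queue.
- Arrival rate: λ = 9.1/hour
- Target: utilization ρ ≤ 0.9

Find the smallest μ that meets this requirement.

ρ = λ/μ, so μ = λ/ρ
μ ≥ 9.1/0.9 = 10.1111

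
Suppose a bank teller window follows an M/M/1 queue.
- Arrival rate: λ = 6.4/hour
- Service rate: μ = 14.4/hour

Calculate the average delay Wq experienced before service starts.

First, compute utilization: ρ = λ/μ = 6.4/14.4 = 0.4444
For M/M/1: Wq = λ/(μ(μ-λ))
Wq = 6.4/(14.4 × (14.4-6.4))
Wq = 6.4/(14.4 × 8.00)
Wq = 0.05556 hours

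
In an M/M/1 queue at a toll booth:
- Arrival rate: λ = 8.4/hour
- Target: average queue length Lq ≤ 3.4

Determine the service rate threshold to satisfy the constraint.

For M/M/1: Lq = λ²/(μ(μ-λ))
Need Lq ≤ 3.4, i.e. μ(μ-λ) ≥ λ²/3.4
μ² - 8.4μ - 70.56/3.4 ≥ 0  →  μ² - 8.4μ - 20.75294 ≥ 0
Quadratic formula (positive root): μ = [λ + √(λ² + 4×20.75294)]/2
Discriminant: 70.56 + 4×20.75294 = 153.5718, √153.5718 = 12.3924
μ ≥ (8.4 + 12.3924)/2 = 10.3962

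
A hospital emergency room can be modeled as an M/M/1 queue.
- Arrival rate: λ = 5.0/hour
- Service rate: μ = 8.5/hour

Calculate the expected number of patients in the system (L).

ρ = λ/μ = 5.0/8.5 = 0.5882
For M/M/1: L = λ/(μ-λ)
L = 5.0/(8.5-5.0) = 5.0/3.50
L = 1.4286 patients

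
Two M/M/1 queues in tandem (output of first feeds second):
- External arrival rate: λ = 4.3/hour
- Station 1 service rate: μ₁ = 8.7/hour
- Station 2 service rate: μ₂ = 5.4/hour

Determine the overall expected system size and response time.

By Jackson's theorem, each station behaves as independent M/M/1.
Station 1: ρ₁ = 4.3/8.7 = 0.4943, L₁ = ρ₁/(1-ρ₁) = λ/(μ₁-λ) = 4.3/4.40 = 0.9773
Station 2: ρ₂ = 4.3/5.4 = 0.7963, L₂ = ρ₂/(1-ρ₂) = λ/(μ₂-λ) = 4.3/1.10 = 3.9091
Total: L = L₁ + L₂ = 0.9773 + 3.9091 = 4.8864
W = L/λ = 4.8864/4.3 = 1.1364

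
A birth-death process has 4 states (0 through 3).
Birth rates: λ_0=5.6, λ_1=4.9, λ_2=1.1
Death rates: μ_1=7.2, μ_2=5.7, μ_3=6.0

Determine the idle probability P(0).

Ratios P(n)/P(0) = (λ₀···λₙ₋₁)/(μ₁···μₙ):
P(1)/P(0) = (5.6)/(7.2) = 0.7778
P(2)/P(0) = (5.6×4.9)/(7.2×5.7) = 0.6686
P(3)/P(0) = (5.6×4.9×1.1)/(7.2×5.7×6.0) = 0.1226

Normalization: ∑ P(n) = 1
P(0) × (1.0000 + 0.7778 + 0.6686 + 0.1226) = 1
P(0) × 2.5690 = 1
P(0) = 1/2.5690 = 0.3893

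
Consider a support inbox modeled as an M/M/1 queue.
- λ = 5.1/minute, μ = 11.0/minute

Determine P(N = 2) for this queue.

ρ = λ/μ = 5.1/11.0 = 0.4636
P(n) = (1-ρ)ρⁿ
P(2) = (1-0.4636) × 0.4636^2
P(2) = 0.5364 × 0.2149
P(2) = 0.1153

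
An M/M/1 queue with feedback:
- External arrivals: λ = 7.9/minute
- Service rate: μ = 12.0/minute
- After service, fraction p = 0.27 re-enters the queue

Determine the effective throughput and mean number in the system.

Effective arrival rate: λ_eff = λ/(1-p) = 7.9/(1-0.27) = 7.9/0.73 = 10.821918
ρ = λ_eff/μ = 10.821918/12.0 = 0.901826
L = ρ/(1-ρ) = 0.901826/(1-0.901826) = 9.1860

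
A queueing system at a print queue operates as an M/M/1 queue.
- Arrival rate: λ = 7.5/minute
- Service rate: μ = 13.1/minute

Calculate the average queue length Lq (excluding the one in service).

ρ = λ/μ = 7.5/13.1 = 0.5725
For M/M/1: Lq = λ²/(μ(μ-λ))
Lq = 56.25/(13.1 × 5.60)
Lq = 0.7668 jobs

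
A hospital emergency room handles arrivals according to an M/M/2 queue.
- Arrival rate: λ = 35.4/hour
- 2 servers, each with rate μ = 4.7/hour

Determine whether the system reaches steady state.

Stability requires ρ = λ/(cμ) < 1
ρ = 35.4/(2 × 4.7) = 35.4/9.40 = 3.7660
Since 3.7660 ≥ 1, the system is UNSTABLE.
Need c > λ/μ = 35.4/4.7 = 7.53.
Minimum servers needed: c = 8.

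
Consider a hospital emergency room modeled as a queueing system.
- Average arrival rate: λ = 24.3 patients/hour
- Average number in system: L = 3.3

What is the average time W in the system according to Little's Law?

Little's Law: L = λW, so W = L/λ
W = 3.3/24.3 = 0.1358 hours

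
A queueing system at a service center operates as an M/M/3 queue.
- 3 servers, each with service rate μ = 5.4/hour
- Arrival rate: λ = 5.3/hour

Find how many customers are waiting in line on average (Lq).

Traffic intensity: ρ = λ/(cμ) = 5.3/(3×5.4) = 0.3272
Since ρ = 0.3272 < 1, system is stable.
Offered load a = λ/μ = cρ = 5.3/5.4 = 0.9815
P₀ = [ Σₙ₌₀^2 aⁿ/n! + a^3/(3!(1-ρ)) ]⁻¹
Σ = a^0/0! + a^1/1! + a^2/2! = 1.0000 + 0.98148 + 0.48165 = 2.4631
a^3/(3!(1-ρ)) = 0.9455/(6 × 0.6728) = 0.2342
P₀ = 1/(2.4631 + 0.2342) = 0.3707
Lq = P₀·a^3·ρ / (3!(1-ρ)²) = 0.3707 × 0.9455 × 0.3272 / (6 × 0.4527) = 0.04222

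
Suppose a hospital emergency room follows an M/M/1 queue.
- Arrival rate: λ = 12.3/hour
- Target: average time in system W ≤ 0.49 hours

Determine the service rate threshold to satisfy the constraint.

For M/M/1: W = 1/(μ-λ)
Need W ≤ 0.49, so 1/(μ-λ) ≤ 0.49
μ - λ ≥ 1/0.49 = 2.0408
μ ≥ 12.3 + 2.0408 = 14.3408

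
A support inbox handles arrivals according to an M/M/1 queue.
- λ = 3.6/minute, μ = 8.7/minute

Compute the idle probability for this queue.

ρ = λ/μ = 3.6/8.7 = 0.4138
P(0) = 1 - ρ = 1 - 0.4138 = 0.5862
The server is idle 58.62% of the time.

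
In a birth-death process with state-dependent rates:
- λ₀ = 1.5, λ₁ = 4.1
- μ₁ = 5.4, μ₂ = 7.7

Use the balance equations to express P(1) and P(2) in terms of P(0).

Balance equations:
State 0: λ₀P₀ = μ₁P₁ → P₁ = (λ₀/μ₁)P₀ = (1.5/5.4)P₀ = 0.2778P₀
State 1: P₂ = (λ₀λ₁)/(μ₁μ₂)P₀ = (1.5×4.1)/(5.4×7.7)P₀ = 0.1479P₀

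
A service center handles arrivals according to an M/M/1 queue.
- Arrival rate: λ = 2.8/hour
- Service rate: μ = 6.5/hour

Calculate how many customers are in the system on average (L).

ρ = λ/μ = 2.8/6.5 = 0.4308
For M/M/1: L = λ/(μ-λ)
L = 2.8/(6.5-2.8) = 2.8/3.70
L = 0.7568 customers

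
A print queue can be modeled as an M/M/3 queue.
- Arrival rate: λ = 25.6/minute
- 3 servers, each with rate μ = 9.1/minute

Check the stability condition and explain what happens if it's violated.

Stability requires ρ = λ/(cμ) < 1
ρ = 25.6/(3 × 9.1) = 25.6/27.30 = 0.9377
Since 0.9377 < 1, the system is STABLE.
The servers are busy 93.77% of the time.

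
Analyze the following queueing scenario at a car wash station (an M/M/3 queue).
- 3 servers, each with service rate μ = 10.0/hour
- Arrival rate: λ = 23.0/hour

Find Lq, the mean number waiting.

Traffic intensity: ρ = λ/(cμ) = 23.0/(3×10.0) = 0.7667
Since ρ = 0.7667 < 1, system is stable.
Offered load a = λ/μ = cρ = 23.0/10.0 = 2.3000
P₀ = [ Σₙ₌₀^2 aⁿ/n! + a^3/(3!(1-ρ)) ]⁻¹
Σ = a^0/0! + a^1/1! + a^2/2! = 1.0000 + 2.3000 + 2.6450 = 5.9450
a^3/(3!(1-ρ)) = 12.1670/(6 × 0.233333) = 8.6907
P₀ = 1/(5.9450 + 8.6907) = 0.06833
Lq = P₀·a^3·ρ / (3!(1-ρ)²) = 0.068326 × 12.1670 × 0.76667 / (6 × 0.054444) = 1.9511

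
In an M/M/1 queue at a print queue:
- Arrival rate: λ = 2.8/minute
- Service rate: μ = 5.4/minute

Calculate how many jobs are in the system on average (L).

ρ = λ/μ = 2.8/5.4 = 0.5185
For M/M/1: L = λ/(μ-λ)
L = 2.8/(5.4-2.8) = 2.8/2.60
L = 1.0769 jobs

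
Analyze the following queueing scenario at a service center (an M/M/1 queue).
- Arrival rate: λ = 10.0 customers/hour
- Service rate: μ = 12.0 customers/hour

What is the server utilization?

Server utilization: ρ = λ/μ
ρ = 10.0/12.0 = 0.8333
The server is busy 83.33% of the time.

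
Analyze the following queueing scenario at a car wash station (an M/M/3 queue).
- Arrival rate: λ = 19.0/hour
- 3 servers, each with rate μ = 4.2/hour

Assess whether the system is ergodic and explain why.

Stability requires ρ = λ/(cμ) < 1
ρ = 19.0/(3 × 4.2) = 19.0/12.60 = 1.5079
Since 1.5079 ≥ 1, the system is UNSTABLE.
Need c > λ/μ = 19.0/4.2 = 4.52.
Minimum servers needed: c = 5.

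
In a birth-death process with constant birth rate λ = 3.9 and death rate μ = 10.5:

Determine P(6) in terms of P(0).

For constant rates: P(n)/P(0) = (λ/μ)^n
P(6)/P(0) = (3.9/10.5)^6 = 0.37143^6 = 0.002626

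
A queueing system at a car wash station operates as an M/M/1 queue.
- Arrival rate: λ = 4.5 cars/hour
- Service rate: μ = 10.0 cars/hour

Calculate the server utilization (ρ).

Server utilization: ρ = λ/μ
ρ = 4.5/10.0 = 0.4500
The server is busy 45.00% of the time.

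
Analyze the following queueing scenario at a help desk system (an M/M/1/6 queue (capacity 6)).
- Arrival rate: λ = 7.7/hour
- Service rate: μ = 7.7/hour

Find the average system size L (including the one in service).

ρ = λ/μ = 7.7/7.7 = 1 exactly.
With ρ = 1 the usual (1-ρ)/(1-ρ^(K+1)) form is 0/0; instead every state 0..K is equally likely.
P₀ = 1/(K+1) = 1/7 = 0.1429
P_K = P₀×ρ^K = P₀ = 0.1429
L = K/2 = 6/2 = 3.0000 tickets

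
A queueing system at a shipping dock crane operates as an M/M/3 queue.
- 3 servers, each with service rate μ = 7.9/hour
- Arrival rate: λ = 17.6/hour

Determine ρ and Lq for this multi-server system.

Traffic intensity: ρ = λ/(cμ) = 17.6/(3×7.9) = 0.7426
Since ρ = 0.7426 < 1, system is stable.
Offered load a = λ/μ = cρ = 17.6/7.9 = 2.2278
P₀ = [ Σₙ₌₀^2 aⁿ/n! + a^3/(3!(1-ρ)) ]⁻¹
Σ = a^0/0! + a^1/1! + a^2/2! = 1.0000 + 2.2278 + 2.4817 = 5.7095
a^3/(3!(1-ρ)) = 11.0575/(6 × 0.257384) = 7.1602
P₀ = 1/(5.7095 + 7.1602) = 0.07770
Lq = P₀·a^3·ρ / (3!(1-ρ)²) = 0.077702 × 11.0575 × 0.74262 / (6 × 0.066247) = 1.6052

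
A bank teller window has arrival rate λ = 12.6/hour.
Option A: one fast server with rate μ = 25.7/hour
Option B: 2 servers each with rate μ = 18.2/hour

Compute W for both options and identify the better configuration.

Option A: single server μ = 25.7 (M/M/1)
  ρ_A = 12.6/25.7 = 0.4903
  W_A = 1/(μ-λ) = 1/(25.7-12.6) = 1/13.10 = 0.07634

Option B: 2 servers μ = 18.2 (M/M/2)
  ρ_B = λ/(cμ) = 12.6/(2×18.2) = 0.3462
  Offered load a = λ/μ = cρ = 12.6/18.2 = 0.6923
  P₀ = [ Σₙ₌₀^1 aⁿ/n! + a^2/(2!(1-ρ)) ]⁻¹
  Σ = a^0/0! + a^1/1! = 1.0000 + 0.6923 = 1.6923
  a^2/(2!(1-ρ)) = 0.4793/(2 × 0.6538) = 0.3665
  P₀ = 1/(1.6923 + 0.3665) = 0.4857
  Lq = P₀·a^2·ρ / (2!(1-ρ)²) = 0.48571 × 0.47929 × 0.34615 / (2 × 0.42751) = 0.09425
  Wq_B = Lq/λ = 0.094247/12.6 = 0.0074799
  W_B = Wq_B + 1/μ = 0.0074799 + 0.054945 = 0.06242

Since W_B = 0.06242 < W_A = 0.07634, Option B (multiple servers) has the shorter time in system.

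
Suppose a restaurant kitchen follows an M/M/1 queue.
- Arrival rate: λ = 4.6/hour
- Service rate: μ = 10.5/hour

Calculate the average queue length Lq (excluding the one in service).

ρ = λ/μ = 4.6/10.5 = 0.4381
For M/M/1: Lq = λ²/(μ(μ-λ))
Lq = 21.16/(10.5 × 5.90)
Lq = 0.3416 orders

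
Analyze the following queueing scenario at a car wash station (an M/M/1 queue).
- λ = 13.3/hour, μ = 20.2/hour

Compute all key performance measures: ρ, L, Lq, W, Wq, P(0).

Step 1: ρ = λ/μ = 13.3/20.2 = 0.6584
Step 2: L = λ/(μ-λ) = 13.3/6.90 = 1.9275
Step 3: Lq = λ²/(μ(μ-λ)) = 176.89/(20.2×6.90) = 1.2691
Step 4: W = 1/(μ-λ) = 1/6.90 = 0.144928
Step 5: Wq = λ/(μ(μ-λ)) = 13.3/(20.2×6.90) = 0.09542
Step 6: P(0) = 1-ρ = 0.3416
Verify: L = λW = 13.3×0.144928 = 1.9275 ✔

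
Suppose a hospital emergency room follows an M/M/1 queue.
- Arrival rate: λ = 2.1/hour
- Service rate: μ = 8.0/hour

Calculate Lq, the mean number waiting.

ρ = λ/μ = 2.1/8.0 = 0.2625
For M/M/1: Lq = λ²/(μ(μ-λ))
Lq = 4.41/(8.0 × 5.90)
Lq = 0.09343 patients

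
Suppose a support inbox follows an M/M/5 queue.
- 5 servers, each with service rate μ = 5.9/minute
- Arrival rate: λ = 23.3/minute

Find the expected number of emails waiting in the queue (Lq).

Traffic intensity: ρ = λ/(cμ) = 23.3/(5×5.9) = 0.7898
Since ρ = 0.7898 < 1, system is stable.
Offered load a = λ/μ = cρ = 23.3/5.9 = 3.9492
P₀ = [ Σₙ₌₀^4 aⁿ/n! + a^5/(5!(1-ρ)) ]⁻¹
Σ = a^0/0! + a^1/1! + a^2/2! + a^3/3! + a^4/4! = 1.0000 + 3.9492 + 7.7979 + 10.2650 + 10.1345 = 33.1466
a^5/(5!(1-ρ)) = 960.5491/(120 × 0.2101695) = 38.0863
P₀ = 1/(33.1466 + 38.0863) = 0.01404
Lq = P₀·a^5·ρ / (5!(1-ρ)²) = 0.014038 × 960.5491 × 0.78983 / (120 × 0.044171) = 2.0093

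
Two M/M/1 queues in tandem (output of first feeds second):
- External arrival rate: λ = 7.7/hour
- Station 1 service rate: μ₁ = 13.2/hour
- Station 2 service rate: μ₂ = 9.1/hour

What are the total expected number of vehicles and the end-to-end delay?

By Jackson's theorem, each station behaves as independent M/M/1.
Station 1: ρ₁ = 7.7/13.2 = 0.5833, L₁ = ρ₁/(1-ρ₁) = λ/(μ₁-λ) = 7.7/5.50 = 1.4000
Station 2: ρ₂ = 7.7/9.1 = 0.8462, L₂ = ρ₂/(1-ρ₂) = λ/(μ₂-λ) = 7.7/1.40 = 5.5000
Total: L = L₁ + L₂ = 1.4000 + 5.5000 = 6.9000
W = L/λ = 6.9000/7.7 = 0.8961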